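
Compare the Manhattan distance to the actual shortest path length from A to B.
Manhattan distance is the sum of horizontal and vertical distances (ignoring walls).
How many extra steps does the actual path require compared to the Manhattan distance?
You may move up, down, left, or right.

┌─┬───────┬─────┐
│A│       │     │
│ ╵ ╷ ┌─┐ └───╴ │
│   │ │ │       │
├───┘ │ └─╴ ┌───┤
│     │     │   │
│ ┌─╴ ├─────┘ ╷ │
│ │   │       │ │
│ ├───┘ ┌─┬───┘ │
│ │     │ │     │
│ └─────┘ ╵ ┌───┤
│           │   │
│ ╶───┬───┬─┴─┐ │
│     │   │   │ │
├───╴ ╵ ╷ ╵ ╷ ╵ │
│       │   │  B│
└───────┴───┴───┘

Manhattan distance: |7 - 0| + |7 - 0| = 14
Actual path length: 24
Extra steps: 24 - 14 = 10

Solution:

┌─┬───────┬─────┐
│A│↱ ↓    │     │
│ ╵ ╷ ┌─┐ └───╴ │
│↳ ↑│↓│ │       │
├───┘ │ └─╴ ┌───┤
│↓ ← ↲│     │   │
│ ┌─╴ ├─────┘ ╷ │
│↓│   │       │ │
│ ├───┘ ┌─┬───┘ │
│↓│     │ │     │
│ └─────┘ ╵ ┌───┤
│↓          │   │
│ ╶───┬───┬─┴─┐ │
│↳ → ↓│↱ ↓│↱ ↓│ │
├───╴ ╵ ╷ ╵ ╷ ╵ │
│    ↳ ↑│↳ ↑│↳ B│
└───────┴───┴───┘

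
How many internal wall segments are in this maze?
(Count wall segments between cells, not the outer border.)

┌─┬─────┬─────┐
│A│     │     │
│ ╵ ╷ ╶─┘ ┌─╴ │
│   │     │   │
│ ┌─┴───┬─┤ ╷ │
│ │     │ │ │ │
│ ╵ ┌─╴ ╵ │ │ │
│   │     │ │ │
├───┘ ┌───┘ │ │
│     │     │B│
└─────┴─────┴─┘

Counting internal wall segments:
Total internal walls: 24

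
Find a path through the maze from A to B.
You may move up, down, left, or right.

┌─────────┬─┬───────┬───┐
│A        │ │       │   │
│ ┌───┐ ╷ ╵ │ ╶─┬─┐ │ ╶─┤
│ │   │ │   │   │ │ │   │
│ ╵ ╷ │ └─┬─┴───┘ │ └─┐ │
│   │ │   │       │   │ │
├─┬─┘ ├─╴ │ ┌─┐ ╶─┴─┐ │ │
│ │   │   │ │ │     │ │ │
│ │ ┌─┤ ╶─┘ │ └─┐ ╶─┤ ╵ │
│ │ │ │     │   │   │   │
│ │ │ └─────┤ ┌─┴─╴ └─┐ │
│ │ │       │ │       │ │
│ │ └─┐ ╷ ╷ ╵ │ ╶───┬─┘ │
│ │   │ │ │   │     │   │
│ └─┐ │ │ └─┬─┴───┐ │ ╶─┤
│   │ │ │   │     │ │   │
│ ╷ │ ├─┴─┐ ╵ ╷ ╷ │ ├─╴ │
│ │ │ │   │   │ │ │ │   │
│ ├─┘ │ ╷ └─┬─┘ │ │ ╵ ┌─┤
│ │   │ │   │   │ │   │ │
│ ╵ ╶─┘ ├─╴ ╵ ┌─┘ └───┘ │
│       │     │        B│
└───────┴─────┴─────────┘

Finding the shortest path through the maze:
Path length: 37 steps
Directions: down → down → right → up → right → down → down → left → down → down → down → right → down → down → down → left → down → right → right → up → up → right → down → right → down → right → up → right → up → up → right → down → down → down → right → right → right

Solution:

┌─────────┬─┬───────┬───┐
│A        │ │       │   │
│ ┌───┐ ╷ ╵ │ ╶─┬─┐ │ ╶─┤
│↓│↱ ↓│ │   │   │ │ │   │
│ ╵ ╷ │ └─┬─┴───┘ │ └─┐ │
│↳ ↑│↓│   │       │   │ │
├─┬─┘ ├─╴ │ ┌─┐ ╶─┴─┐ │ │
│ │↓ ↲│   │ │ │     │ │ │
│ │ ┌─┤ ╶─┘ │ └─┐ ╶─┤ ╵ │
│ │↓│ │     │   │   │   │
│ │ │ └─────┤ ┌─┴─╴ └─┐ │
│ │↓│       │ │       │ │
│ │ └─┐ ╷ ╷ ╵ │ ╶───┬─┘ │
│ │↳ ↓│ │ │   │     │   │
│ └─┐ │ │ └─┬─┴───┐ │ ╶─┤
│   │↓│ │   │  ↱ ↓│ │   │
│ ╷ │ ├─┴─┐ ╵ ╷ ╷ │ ├─╴ │
│ │ │↓│↱ ↓│   │↑│↓│ │   │
│ ├─┘ │ ╷ └─┬─┘ │ │ ╵ ┌─┤
│ │↓ ↲│↑│↳ ↓│↱ ↑│↓│   │ │
│ ╵ ╶─┘ ├─╴ ╵ ┌─┘ └───┘ │
│  ↳ → ↑│  ↳ ↑│  ↳ → → B│
└───────┴─────┴─────────┘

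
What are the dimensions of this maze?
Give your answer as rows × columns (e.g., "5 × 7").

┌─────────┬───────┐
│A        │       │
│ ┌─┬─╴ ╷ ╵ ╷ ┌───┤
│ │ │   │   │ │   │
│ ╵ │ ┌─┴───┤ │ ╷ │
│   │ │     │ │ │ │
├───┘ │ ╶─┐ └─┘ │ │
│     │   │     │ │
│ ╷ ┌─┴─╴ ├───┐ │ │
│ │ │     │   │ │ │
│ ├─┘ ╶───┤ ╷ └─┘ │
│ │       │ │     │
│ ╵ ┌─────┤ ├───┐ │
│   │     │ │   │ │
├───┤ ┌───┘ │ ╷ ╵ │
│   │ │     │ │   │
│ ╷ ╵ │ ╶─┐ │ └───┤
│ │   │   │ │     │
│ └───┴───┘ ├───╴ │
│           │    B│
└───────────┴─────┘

Counting the maze dimensions:
Rows (vertical): 10
Columns (horizontal): 9
Dimensions: 10 × 9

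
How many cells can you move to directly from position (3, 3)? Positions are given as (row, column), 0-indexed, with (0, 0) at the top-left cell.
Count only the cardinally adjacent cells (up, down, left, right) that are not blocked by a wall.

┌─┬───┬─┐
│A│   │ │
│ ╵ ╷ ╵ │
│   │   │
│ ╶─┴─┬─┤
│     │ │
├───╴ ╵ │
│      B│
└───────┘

Checking passable neighbors of (3, 3):
Neighbors: (2, 3), (3, 2)
Count: 2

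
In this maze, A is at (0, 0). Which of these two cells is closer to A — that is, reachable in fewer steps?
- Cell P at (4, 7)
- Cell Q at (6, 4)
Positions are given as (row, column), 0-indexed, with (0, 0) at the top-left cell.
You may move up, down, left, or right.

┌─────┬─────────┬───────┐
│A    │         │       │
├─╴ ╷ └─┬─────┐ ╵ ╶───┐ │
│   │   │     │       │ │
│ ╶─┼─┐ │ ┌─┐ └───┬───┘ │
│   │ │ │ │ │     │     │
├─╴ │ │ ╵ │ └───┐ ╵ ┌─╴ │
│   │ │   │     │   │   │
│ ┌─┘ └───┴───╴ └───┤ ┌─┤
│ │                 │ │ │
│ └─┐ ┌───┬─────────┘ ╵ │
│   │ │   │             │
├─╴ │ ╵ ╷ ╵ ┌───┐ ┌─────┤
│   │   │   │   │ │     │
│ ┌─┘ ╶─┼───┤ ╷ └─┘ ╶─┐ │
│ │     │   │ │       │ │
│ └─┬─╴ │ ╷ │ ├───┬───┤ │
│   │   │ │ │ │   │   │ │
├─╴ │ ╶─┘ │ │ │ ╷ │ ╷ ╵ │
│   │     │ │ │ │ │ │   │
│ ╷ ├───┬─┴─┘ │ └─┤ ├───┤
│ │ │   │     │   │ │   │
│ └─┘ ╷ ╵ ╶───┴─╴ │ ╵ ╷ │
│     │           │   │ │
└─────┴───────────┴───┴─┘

Shortest path A → P at (4, 7): 41 steps
Shortest path A → Q at (6, 4): 30 steps

Q is closer (30 steps vs 41 steps).

Path to P:

┌─────┬─────────┬───────┐
│A → ↓│         │       │
├─╴ ╷ └─┬─────┐ ╵ ╶───┐ │
│   │↳ ↓│↱ → ↓│       │ │
│ ╶─┼─┐ │ ┌─┐ └───┬───┘ │
│   │ │↓│↑│ │↳ → ↓│↱ → ↓│
├─╴ │ │ ╵ │ └───┐ ╵ ┌─╴ │
│   │ │↳ ↑│     │↳ ↑│↓ ↲│
│ ┌─┘ └───┴───╴ └───┤ ┌─┤
│ │  ↱ → → → → P    │↓│ │
│ └─┐ ┌───┬─────────┘ ╵ │
│   │↑│↓ ↰│↓ ← ← ← ← ↲  │
├─╴ │ ╵ ╷ ╵ ┌───┐ ┌─────┤
│   │↑ ↲│↑ ↲│   │ │     │
│ ┌─┘ ╶─┼───┤ ╷ └─┘ ╶─┐ │
│ │     │   │ │       │ │
│ └─┬─╴ │ ╷ │ ├───┬───┤ │
│   │   │ │ │ │   │   │ │
├─╴ │ ╶─┘ │ │ │ ╷ │ ╷ ╵ │
│   │     │ │ │ │ │ │   │
│ ╷ ├───┬─┴─┘ │ └─┤ ├───┤
│ │ │   │     │   │ │   │
│ └─┘ ╷ ╵ ╶───┴─╴ │ ╵ ╷ │
│     │           │   │ │
└─────┴───────────┴───┴─┘

Path to Q:

┌─────┬─────────┬───────┐
│A → ↓│         │       │
├─╴ ╷ └─┬─────┐ ╵ ╶───┐ │
│   │↳ ↓│↱ → ↓│       │ │
│ ╶─┼─┐ │ ┌─┐ └───┬───┘ │
│   │ │↓│↑│ │↳ → ↓│↱ → ↓│
├─╴ │ │ ╵ │ └───┐ ╵ ┌─╴ │
│   │ │↳ ↑│     │↳ ↑│↓ ↲│
│ ┌─┘ └───┴───╴ └───┤ ┌─┤
│ │                 │↓│ │
│ └─┐ ┌───┬─────────┘ ╵ │
│   │ │   │↓ ← ← ← ← ↲  │
├─╴ │ ╵ ╷ ╵ ┌───┐ ┌─────┤
│   │   │Q ↲│   │ │     │
│ ┌─┘ ╶─┼───┤ ╷ └─┘ ╶─┐ │
│ │     │   │ │       │ │
│ └─┬─╴ │ ╷ │ ├───┬───┤ │
│   │   │ │ │ │   │   │ │
├─╴ │ ╶─┘ │ │ │ ╷ │ ╷ ╵ │
│   │     │ │ │ │ │ │   │
│ ╷ ├───┬─┴─┘ │ └─┤ ├───┤
│ │ │   │     │   │ │   │
│ └─┘ ╷ ╵ ╶───┴─╴ │ ╵ ╷ │
│     │           │   │ │
└─────┴───────────┴───┴─┘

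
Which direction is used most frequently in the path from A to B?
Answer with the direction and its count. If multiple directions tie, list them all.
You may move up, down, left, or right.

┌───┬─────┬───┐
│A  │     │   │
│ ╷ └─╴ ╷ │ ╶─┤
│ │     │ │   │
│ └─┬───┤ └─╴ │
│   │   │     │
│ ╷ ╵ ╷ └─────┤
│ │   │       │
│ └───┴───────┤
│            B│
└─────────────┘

Directions: down, down, down, down, right, right, right, right, right, right
Counts: {'down': 4, 'right': 6}
Most common: right (6 times)

Solution:

┌───┬─────┬───┐
│A  │     │   │
│ ╷ └─╴ ╷ │ ╶─┤
│↓│     │ │   │
│ └─┬───┤ └─╴ │
│↓  │   │     │
│ ╷ ╵ ╷ └─────┤
│↓│   │       │
│ └───┴───────┤
│↳ → → → → → B│
└─────────────┘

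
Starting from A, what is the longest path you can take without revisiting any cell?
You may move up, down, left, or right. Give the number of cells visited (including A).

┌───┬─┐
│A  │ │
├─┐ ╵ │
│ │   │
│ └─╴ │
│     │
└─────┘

Finding longest simple path using DFS:
Start: (0, 0)
Longest path visits 8 cells
Path: A → right → down → right → down → left → left → up

Solution:

┌───┬─┐
│A ↓│ │
├─┐ ╵ │
│B│↳ ↓│
│ └─╴ │
│↑ ← ↲│
└─────┘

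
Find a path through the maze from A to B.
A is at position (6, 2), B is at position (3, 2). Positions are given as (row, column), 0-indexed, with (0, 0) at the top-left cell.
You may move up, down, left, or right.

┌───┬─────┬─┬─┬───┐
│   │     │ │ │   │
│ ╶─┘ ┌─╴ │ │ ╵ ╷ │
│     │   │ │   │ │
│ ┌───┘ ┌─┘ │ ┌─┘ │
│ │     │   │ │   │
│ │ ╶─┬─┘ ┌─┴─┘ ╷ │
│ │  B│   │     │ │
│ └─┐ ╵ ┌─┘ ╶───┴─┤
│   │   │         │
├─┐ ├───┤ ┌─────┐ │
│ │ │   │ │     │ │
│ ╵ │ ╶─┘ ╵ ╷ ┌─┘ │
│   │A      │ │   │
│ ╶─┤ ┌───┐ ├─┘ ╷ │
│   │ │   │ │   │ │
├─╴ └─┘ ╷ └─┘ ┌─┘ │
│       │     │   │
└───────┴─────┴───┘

Finding the shortest path from (6, 2) to (3, 2):
Path length: 43 steps
Directions: right → right → up → up → right → right → right → right → down → down → left → down → left → down → left → left → up → left → down → left → left → up → left → up → right → up → up → left → up → up → up → right → right → up → right → right → down → left → down → left → left → down → right

Solution:

┌───┬─────┬─┬─┬───┐
│   │↱ → ↓│ │ │   │
│ ╶─┘ ┌─╴ │ │ ╵ ╷ │
│↱ → ↑│↓ ↲│ │   │ │
│ ┌───┘ ┌─┘ │ ┌─┘ │
│↑│↓ ← ↲│   │ │   │
│ │ ╶─┬─┘ ┌─┴─┘ ╷ │
│↑│↳ B│   │     │ │
│ └─┐ ╵ ┌─┘ ╶───┴─┤
│↑ ↰│   │↱ → → → ↓│
├─┐ ├───┤ ┌─────┐ │
│ │↑│   │↑│     │↓│
│ ╵ │ ╶─┘ ╵ ╷ ┌─┘ │
│↱ ↑│A → ↑  │ │↓ ↲│
│ ╶─┤ ┌───┐ ├─┘ ╷ │
│↑ ↰│ │↓ ↰│ │↓ ↲│ │
├─╴ └─┘ ╷ └─┘ ┌─┘ │
│  ↑ ← ↲│↑ ← ↲│   │
└───────┴─────┴───┘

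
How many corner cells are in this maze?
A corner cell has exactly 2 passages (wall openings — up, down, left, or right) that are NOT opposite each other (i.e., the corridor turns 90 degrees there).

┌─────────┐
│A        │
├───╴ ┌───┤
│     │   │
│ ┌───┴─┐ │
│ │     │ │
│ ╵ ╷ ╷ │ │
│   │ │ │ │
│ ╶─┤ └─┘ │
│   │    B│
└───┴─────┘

Counting corner cells (2 non-opposite passages):
Total corners: 9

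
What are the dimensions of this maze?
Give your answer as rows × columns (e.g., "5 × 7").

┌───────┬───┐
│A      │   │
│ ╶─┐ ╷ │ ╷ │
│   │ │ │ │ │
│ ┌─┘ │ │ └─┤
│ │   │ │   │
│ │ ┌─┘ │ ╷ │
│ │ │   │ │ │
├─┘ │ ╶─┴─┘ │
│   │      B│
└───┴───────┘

Counting the maze dimensions:
Rows (vertical): 5
Columns (horizontal): 6
Dimensions: 5 × 6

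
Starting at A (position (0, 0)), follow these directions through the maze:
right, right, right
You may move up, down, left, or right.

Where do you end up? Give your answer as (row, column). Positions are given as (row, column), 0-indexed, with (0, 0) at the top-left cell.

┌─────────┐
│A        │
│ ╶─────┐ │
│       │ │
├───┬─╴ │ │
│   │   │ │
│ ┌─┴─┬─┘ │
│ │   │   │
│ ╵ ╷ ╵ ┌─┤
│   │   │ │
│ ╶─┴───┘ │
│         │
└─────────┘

Following directions step by step:
Start: (0, 0)
  right: (0, 0) → (0, 1)
  right: (0, 1) → (0, 2)
  right: (0, 2) → (0, 3)
Final position: (0, 3)

Path taken:

┌─────────┐
│A → → B  │
│ ╶─────┐ │
│       │ │
├───┬─╴ │ │
│   │   │ │
│ ┌─┴─┬─┘ │
│ │   │   │
│ ╵ ╷ ╵ ┌─┤
│   │   │ │
│ ╶─┴───┘ │
│         │
└─────────┘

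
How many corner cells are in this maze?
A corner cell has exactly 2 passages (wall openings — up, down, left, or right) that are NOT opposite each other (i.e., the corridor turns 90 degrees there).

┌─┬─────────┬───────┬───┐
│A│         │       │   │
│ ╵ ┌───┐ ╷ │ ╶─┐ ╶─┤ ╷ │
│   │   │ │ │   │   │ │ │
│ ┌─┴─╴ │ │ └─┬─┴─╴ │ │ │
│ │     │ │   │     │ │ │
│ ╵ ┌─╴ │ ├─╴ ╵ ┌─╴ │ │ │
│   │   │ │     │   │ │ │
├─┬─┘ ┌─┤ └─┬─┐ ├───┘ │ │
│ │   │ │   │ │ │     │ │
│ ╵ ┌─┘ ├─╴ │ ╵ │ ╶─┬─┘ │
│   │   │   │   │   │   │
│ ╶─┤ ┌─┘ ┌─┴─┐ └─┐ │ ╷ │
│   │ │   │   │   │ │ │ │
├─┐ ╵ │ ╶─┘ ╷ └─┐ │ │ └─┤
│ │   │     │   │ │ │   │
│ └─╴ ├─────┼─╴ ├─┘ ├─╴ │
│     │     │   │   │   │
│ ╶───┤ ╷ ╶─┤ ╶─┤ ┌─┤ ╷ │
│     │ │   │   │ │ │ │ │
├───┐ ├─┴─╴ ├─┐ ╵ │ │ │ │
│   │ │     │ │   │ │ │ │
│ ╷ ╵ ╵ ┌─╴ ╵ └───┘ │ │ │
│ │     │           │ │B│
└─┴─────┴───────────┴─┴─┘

Counting corner cells (2 non-opposite passages):
Total corners: 70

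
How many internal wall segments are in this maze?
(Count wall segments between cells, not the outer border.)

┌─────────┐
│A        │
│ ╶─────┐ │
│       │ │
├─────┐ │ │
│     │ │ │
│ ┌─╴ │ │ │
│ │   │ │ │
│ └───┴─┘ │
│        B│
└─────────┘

Counting internal wall segments:
Total internal walls: 16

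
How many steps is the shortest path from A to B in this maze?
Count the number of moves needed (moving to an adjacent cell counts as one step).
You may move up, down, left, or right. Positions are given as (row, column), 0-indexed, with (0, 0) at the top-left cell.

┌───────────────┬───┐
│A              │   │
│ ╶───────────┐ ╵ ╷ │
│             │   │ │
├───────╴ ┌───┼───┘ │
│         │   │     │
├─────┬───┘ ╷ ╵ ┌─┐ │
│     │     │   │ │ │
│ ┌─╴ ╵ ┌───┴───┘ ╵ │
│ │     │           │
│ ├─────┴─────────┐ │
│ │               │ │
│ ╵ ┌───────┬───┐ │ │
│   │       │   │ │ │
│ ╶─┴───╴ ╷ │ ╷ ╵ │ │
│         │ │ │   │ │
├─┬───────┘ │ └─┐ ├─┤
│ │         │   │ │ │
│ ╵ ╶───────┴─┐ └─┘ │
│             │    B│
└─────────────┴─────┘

Using BFS to find shortest path:
Start: (0, 0), End: (9, 9)
Path found:
(0,0) → (0,1) → (0,2) → (0,3) → (0,4) → (0,5) → (0,6) → (0,7) → (1,7) → (1,8) → (0,8) → (0,9) → (1,9) → (2,9) → (2,8) → (2,7) → (3,7) → (3,6) → (2,6) → (2,5) → (3,5) → (3,4) → (3,3) → (4,3) → (4,2) → (3,2) → (3,1) → (3,0) → (4,0) → (5,0) → (6,0) → (6,1) → (5,1) → (5,2) → (5,3) → (5,4) → (5,5) → (5,6) → (5,7) → (5,8) → (6,8) → (7,8) → (7,7) → (6,7) → (6,6) → (7,6) → (8,6) → (8,7) → (9,7) → (9,8) → (9,9)
Number of steps: 50

Solution:

┌───────────────┬───┐
│A → → → → → → ↓│↱ ↓│
│ ╶───────────┐ ╵ ╷ │
│             │↳ ↑│↓│
├───────╴ ┌───┼───┘ │
│         │↓ ↰│↓ ← ↲│
├─────┬───┘ ╷ ╵ ┌─┐ │
│↓ ← ↰│↓ ← ↲│↑ ↲│ │ │
│ ┌─╴ ╵ ┌───┴───┘ ╵ │
│↓│  ↑ ↲│           │
│ ├─────┴─────────┐ │
│↓│↱ → → → → → → ↓│ │
│ ╵ ┌───────┬───┐ │ │
│↳ ↑│       │↓ ↰│↓│ │
│ ╶─┴───╴ ╷ │ ╷ ╵ │ │
│         │ │↓│↑ ↲│ │
├─┬───────┘ │ └─┐ ├─┤
│ │         │↳ ↓│ │ │
│ ╵ ╶───────┴─┐ └─┘ │
│             │↳ → B│
└─────────────┴─────┘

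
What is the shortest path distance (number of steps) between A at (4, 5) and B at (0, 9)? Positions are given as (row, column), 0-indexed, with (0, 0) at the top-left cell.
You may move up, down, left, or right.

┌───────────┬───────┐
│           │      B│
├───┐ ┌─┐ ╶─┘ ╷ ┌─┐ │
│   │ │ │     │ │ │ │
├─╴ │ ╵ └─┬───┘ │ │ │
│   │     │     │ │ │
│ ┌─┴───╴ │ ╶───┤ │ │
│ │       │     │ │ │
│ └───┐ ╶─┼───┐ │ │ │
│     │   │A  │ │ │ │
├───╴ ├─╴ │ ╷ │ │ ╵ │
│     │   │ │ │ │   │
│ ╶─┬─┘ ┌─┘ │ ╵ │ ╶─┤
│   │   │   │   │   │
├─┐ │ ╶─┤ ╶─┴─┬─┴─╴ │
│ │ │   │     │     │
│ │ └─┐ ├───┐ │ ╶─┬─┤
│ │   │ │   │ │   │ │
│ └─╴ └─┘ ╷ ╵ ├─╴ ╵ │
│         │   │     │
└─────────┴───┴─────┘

Finding path from (4, 5) to (0, 9):
Path: (4,5) → (4,6) → (5,6) → (6,6) → (6,7) → (5,7) → (4,7) → (3,7) → (3,6) → (3,5) → (2,5) → (2,6) → (2,7) → (1,7) → (0,7) → (0,8) → (0,9)
Distance: 16 steps

Solution:

┌───────────┬───────┐
│           │  ↱ → B│
├───┐ ┌─┐ ╶─┘ ╷ ┌─┐ │
│   │ │ │     │↑│ │ │
├─╴ │ ╵ └─┬───┘ │ │ │
│   │     │↱ → ↑│ │ │
│ ┌─┴───╴ │ ╶───┤ │ │
│ │       │↑ ← ↰│ │ │
│ └───┐ ╶─┼───┐ │ │ │
│     │   │A ↓│↑│ │ │
├───╴ ├─╴ │ ╷ │ │ ╵ │
│     │   │ │↓│↑│   │
│ ╶─┬─┘ ┌─┘ │ ╵ │ ╶─┤
│   │   │   │↳ ↑│   │
├─┐ │ ╶─┤ ╶─┴─┬─┴─╴ │
│ │ │   │     │     │
│ │ └─┐ ├───┐ │ ╶─┬─┤
│ │   │ │   │ │   │ │
│ └─╴ └─┘ ╷ ╵ ├─╴ ╵ │
│         │   │     │
└─────────┴───┴─────┘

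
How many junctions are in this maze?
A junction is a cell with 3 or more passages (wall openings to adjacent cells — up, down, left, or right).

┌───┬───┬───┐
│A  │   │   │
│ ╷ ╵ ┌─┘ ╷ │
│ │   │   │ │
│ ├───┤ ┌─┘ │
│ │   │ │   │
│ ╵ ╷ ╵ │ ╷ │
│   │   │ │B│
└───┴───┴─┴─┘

Checking each cell for number of passages:

Junctions found (3+ passages):
  (2, 5): 3 passages
Total junctions: 1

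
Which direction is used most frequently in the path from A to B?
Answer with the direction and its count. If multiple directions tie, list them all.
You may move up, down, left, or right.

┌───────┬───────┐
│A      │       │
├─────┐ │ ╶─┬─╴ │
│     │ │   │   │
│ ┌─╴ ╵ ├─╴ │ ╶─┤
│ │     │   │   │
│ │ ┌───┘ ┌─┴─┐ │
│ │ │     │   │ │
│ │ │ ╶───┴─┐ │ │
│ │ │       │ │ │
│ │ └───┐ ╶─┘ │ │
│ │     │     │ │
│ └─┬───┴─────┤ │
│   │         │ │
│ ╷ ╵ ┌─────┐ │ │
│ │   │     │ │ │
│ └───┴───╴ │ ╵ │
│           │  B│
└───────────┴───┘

Directions: right, right, right, down, down, left, up, left, left, down, down, down, down, down, right, down, right, up, right, right, right, right, down, down, right
Counts: {'right': 10, 'down': 10, 'left': 3, 'up': 2}
Most common: down and right (tied at 10 times each)

Solution:

┌───────┬───────┐
│A → → ↓│       │
├─────┐ │ ╶─┬─╴ │
│↓ ← ↰│↓│   │   │
│ ┌─╴ ╵ ├─╴ │ ╶─┤
│↓│  ↑ ↲│   │   │
│ │ ┌───┘ ┌─┴─┐ │
│↓│ │     │   │ │
│ │ │ ╶───┴─┐ │ │
│↓│ │       │ │ │
│ │ └───┐ ╶─┘ │ │
│↓│     │     │ │
│ └─┬───┴─────┤ │
│↳ ↓│↱ → → → ↓│ │
│ ╷ ╵ ┌─────┐ │ │
│ │↳ ↑│     │↓│ │
│ └───┴───╴ │ ╵ │
│           │↳ B│
└───────────┴───┘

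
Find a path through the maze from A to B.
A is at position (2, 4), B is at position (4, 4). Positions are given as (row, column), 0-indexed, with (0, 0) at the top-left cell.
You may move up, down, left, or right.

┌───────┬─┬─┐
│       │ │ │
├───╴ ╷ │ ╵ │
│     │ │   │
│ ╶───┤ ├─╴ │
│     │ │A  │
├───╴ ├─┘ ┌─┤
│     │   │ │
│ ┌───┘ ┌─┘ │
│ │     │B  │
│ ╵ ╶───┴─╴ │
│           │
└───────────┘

Finding the shortest path from (2, 4) to (4, 4):
Path length: 12 steps
Directions: down → left → down → left → left → down → right → right → right → right → up → left

Solution:

┌───────┬─┬─┐
│       │ │ │
├───╴ ╷ │ ╵ │
│     │ │   │
│ ╶───┤ ├─╴ │
│     │ │A  │
├───╴ ├─┘ ┌─┤
│     │↓ ↲│ │
│ ┌───┘ ┌─┘ │
│ │↓ ← ↲│B ↰│
│ ╵ ╶───┴─╴ │
│  ↳ → → → ↑│
└───────────┘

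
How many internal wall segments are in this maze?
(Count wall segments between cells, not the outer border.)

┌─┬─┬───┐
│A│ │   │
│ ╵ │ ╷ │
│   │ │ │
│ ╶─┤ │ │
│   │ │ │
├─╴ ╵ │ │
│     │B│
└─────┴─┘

Counting internal wall segments:
Total internal walls: 9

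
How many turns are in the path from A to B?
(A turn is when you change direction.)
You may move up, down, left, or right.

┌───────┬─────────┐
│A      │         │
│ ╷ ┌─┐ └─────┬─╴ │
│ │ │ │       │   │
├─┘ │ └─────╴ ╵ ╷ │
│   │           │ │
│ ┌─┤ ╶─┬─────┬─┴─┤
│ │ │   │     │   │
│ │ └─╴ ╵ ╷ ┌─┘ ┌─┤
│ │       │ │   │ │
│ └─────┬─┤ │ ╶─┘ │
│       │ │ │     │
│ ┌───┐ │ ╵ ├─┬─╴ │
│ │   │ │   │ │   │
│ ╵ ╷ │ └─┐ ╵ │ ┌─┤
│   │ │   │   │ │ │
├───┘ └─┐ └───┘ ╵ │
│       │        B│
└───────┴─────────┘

Directions: right, down, down, left, down, down, down, right, right, right, down, down, right, down, right, right, right, right
Number of turns: 8

Solution:

┌───────┬─────────┐
│A ↓    │         │
│ ╷ ┌─┐ └─────┬─╴ │
│ │↓│ │       │   │
├─┘ │ └─────╴ ╵ ╷ │
│↓ ↲│           │ │
│ ┌─┤ ╶─┬─────┬─┴─┤
│↓│ │   │     │   │
│ │ └─╴ ╵ ╷ ┌─┘ ┌─┤
│↓│       │ │   │ │
│ └─────┬─┤ │ ╶─┘ │
│↳ → → ↓│ │ │     │
│ ┌───┐ │ ╵ ├─┬─╴ │
│ │   │↓│   │ │   │
│ ╵ ╷ │ └─┐ ╵ │ ┌─┤
│   │ │↳ ↓│   │ │ │
├───┘ └─┐ └───┘ ╵ │
│       │↳ → → → B│
└───────┴─────────┘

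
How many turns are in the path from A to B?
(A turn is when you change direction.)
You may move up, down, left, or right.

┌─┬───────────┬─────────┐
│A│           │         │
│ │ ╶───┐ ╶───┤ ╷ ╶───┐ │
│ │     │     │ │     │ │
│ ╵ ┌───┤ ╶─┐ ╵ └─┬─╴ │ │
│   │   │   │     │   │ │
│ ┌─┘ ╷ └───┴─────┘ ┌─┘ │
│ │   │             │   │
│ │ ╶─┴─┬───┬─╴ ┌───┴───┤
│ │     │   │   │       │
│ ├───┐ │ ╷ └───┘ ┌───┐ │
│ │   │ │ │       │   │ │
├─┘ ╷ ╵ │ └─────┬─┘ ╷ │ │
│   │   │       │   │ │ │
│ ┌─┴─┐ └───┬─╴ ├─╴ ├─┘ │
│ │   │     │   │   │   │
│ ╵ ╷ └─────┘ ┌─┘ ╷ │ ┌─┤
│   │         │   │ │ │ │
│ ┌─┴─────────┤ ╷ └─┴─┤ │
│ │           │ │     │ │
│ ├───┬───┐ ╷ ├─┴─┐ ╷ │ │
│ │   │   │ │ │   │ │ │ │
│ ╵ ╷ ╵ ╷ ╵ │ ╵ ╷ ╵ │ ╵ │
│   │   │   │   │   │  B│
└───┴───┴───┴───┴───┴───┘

Directions: down, down, right, up, up, right, right, right, down, right, right, down, right, up, up, right, down, right, right, down, left, down, left, left, left, left, left, left, up, left, down, left, down, right, right, down, down, left, up, left, down, left, down, down, down, down, down, right, up, right, down, right, up, right, down, right, up, up, right, down, down, right, up, right, down, right, up, up, right, down, down, right
Number of turns: 49

Solution:

┌─┬───────────┬─────────┐
│A│↱ → → ↓    │↱ ↓      │
│ │ ╶───┐ ╶───┤ ╷ ╶───┐ │
│↓│↑    │↳ → ↓│↑│↳ → ↓│ │
│ ╵ ┌───┤ ╶─┐ ╵ └─┬─╴ │ │
│↳ ↑│↓ ↰│   │↳ ↑  │↓ ↲│ │
│ ┌─┘ ╷ └───┴─────┘ ┌─┘ │
│ │↓ ↲│↑ ← ← ← ← ← ↲│   │
│ │ ╶─┴─┬───┬─╴ ┌───┴───┤
│ │↳ → ↓│   │   │       │
│ ├───┐ │ ╷ └───┘ ┌───┐ │
│ │↓ ↰│↓│ │       │   │ │
├─┘ ╷ ╵ │ └─────┬─┘ ╷ │ │
│↓ ↲│↑ ↲│       │   │ │ │
│ ┌─┴─┐ └───┬─╴ ├─╴ ├─┘ │
│↓│   │     │   │   │   │
│ ╵ ╷ └─────┘ ┌─┘ ╷ │ ┌─┤
│↓  │         │   │ │ │ │
│ ┌─┴─────────┤ ╷ └─┴─┤ │
│↓│        ↱ ↓│ │  ↱ ↓│ │
│ ├───┬───┐ ╷ ├─┴─┐ ╷ │ │
│↓│↱ ↓│↱ ↓│↑│↓│↱ ↓│↑│↓│ │
│ ╵ ╷ ╵ ╷ ╵ │ ╵ ╷ ╵ │ ╵ │
│↳ ↑│↳ ↑│↳ ↑│↳ ↑│↳ ↑│↳ B│
└───┴───┴───┴───┴───┴───┘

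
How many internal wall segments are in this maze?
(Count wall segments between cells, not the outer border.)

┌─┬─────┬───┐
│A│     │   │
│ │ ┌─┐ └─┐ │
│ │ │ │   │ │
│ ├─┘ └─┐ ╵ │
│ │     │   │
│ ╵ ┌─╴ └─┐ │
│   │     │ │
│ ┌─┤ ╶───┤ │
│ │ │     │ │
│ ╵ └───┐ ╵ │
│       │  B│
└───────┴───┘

Counting internal wall segments:
Total internal walls: 25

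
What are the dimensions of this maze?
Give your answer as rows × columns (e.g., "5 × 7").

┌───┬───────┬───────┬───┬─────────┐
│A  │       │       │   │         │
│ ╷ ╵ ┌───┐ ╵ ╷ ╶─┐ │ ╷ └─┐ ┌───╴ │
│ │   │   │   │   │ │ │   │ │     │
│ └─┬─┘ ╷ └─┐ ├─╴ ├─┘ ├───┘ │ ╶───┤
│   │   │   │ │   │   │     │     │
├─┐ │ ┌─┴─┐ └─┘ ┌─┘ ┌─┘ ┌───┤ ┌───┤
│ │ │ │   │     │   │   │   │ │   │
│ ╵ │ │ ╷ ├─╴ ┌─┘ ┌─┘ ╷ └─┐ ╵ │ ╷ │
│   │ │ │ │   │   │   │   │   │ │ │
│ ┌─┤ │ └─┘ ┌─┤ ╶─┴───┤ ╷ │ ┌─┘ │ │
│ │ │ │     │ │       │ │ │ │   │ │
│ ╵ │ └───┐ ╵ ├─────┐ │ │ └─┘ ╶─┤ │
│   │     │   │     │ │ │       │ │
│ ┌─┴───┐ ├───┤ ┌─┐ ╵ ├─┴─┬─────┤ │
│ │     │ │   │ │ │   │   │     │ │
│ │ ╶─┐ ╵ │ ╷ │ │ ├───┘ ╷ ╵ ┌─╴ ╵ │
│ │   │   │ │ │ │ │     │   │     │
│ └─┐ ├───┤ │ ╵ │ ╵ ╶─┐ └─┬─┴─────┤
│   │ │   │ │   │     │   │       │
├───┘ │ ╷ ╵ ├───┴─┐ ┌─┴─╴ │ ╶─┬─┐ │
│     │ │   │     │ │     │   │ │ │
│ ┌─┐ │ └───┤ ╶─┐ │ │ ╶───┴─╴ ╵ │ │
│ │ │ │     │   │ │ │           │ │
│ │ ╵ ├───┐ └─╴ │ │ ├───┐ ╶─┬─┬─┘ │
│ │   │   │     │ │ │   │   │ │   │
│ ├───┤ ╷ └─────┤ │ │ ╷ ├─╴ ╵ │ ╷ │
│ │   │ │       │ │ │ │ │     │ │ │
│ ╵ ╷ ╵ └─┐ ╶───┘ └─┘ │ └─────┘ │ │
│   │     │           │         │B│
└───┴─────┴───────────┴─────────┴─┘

Counting the maze dimensions:
Rows (vertical): 15
Columns (horizontal): 17
Dimensions: 15 × 17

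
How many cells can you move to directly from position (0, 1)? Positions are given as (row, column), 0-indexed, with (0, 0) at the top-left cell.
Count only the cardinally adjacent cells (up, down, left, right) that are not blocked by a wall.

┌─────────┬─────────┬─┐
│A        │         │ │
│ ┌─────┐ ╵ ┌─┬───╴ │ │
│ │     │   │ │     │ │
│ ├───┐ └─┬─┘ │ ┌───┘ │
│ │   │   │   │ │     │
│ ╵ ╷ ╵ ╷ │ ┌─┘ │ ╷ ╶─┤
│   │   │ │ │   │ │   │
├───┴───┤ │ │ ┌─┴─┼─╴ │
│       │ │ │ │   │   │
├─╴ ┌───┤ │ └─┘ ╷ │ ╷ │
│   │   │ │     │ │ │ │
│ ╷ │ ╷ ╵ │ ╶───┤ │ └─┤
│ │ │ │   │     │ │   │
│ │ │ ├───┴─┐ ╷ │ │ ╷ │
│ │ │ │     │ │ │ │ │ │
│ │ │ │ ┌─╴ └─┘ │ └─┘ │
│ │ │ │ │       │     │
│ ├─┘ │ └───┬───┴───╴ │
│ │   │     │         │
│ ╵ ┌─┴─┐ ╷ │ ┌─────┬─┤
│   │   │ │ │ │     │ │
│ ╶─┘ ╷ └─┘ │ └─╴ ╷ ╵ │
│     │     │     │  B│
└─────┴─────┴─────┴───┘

Checking passable neighbors of (0, 1):
Neighbors: (0, 0), (0, 2)
Count: 2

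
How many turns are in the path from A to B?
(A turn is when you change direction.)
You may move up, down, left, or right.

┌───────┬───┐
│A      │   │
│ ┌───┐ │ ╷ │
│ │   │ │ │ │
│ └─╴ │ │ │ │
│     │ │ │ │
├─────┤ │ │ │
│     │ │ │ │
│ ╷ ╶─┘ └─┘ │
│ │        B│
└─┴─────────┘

Directions: right, right, right, down, down, down, down, right, right
Number of turns: 2

Solution:

┌───────┬───┐
│A → → ↓│   │
│ ┌───┐ │ ╷ │
│ │   │↓│ │ │
│ └─╴ │ │ │ │
│     │↓│ │ │
├─────┤ │ │ │
│     │↓│ │ │
│ ╷ ╶─┘ └─┘ │
│ │    ↳ → B│
└─┴─────────┘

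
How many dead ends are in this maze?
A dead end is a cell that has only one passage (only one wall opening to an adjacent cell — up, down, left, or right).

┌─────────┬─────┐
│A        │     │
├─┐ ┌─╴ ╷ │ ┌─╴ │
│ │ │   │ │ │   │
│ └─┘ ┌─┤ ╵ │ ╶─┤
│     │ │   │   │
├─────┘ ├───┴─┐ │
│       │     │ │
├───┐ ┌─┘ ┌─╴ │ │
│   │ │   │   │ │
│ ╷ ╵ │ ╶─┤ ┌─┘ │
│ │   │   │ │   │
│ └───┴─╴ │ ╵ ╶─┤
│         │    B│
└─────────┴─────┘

Checking each cell for number of passages:

Dead ends found at positions:
  (0, 0)
  (1, 0)
  (1, 1)
  (2, 3)
  (3, 0)
  (6, 7)
Total dead ends: 6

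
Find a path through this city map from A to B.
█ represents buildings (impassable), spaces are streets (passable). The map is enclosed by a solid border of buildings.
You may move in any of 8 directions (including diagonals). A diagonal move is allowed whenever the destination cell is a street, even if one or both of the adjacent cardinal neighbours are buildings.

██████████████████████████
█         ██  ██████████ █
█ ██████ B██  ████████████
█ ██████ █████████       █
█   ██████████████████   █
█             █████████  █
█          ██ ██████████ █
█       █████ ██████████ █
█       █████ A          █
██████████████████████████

Finding the shortest path from A to B:
Movement: 8-directional
Path length: 23 steps
Directions: up-left → up → up-left → left → left → left → left → left → left → left → left → left → up-left → up-left → up → up-right → right → right → right → right → right → right → down-right

Solution:

██████████████████████████
█ →→→→→→↘ ██  ██████████ █
█↗██████ B██  ████████████
█↑██████ █████████       █
█ ↖ ██████████████████   █
█  ↖←←←←←←←←← █████████  █
█          ██↖██████████ █
█       █████↑██████████ █
█       █████ A          █
██████████████████████████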